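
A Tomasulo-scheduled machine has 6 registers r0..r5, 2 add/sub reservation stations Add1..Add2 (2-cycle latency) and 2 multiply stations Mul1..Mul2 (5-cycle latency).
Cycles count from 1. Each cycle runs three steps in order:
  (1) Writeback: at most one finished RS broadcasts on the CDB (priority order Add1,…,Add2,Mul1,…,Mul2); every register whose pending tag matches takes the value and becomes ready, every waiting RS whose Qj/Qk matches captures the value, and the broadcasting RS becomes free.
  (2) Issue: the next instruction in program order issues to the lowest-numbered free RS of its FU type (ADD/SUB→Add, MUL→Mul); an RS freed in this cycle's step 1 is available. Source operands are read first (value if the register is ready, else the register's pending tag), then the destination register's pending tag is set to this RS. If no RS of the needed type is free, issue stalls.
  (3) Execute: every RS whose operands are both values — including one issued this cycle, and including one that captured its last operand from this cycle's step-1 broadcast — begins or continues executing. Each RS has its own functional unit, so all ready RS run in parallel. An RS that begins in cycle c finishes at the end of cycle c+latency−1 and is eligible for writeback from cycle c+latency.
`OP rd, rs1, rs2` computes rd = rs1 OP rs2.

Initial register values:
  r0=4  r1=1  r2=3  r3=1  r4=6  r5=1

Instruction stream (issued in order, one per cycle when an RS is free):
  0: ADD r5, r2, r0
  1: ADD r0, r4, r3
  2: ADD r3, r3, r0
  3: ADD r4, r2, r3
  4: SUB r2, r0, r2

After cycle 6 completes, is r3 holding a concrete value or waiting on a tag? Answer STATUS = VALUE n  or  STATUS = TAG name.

  c1: issue ADD r5<-Add1  regs: r0:4,r1:1,r2:3,r3:1,r4:6,r5:Add1
  c2: issue ADD r0<-Add2  regs: r0:Add2,r1:1,r2:3,r3:1,r4:6,r5:Add1
  c3: CDB Add1=7; issue ADD r3<-Add1  regs: r0:Add2,r1:1,r2:3,r3:Add1,r4:6,r5:7
  c4: CDB Add2=7; issue ADD r4<-Add2  regs: r0:7,r1:1,r2:3,r3:Add1,r4:Add2,r5:7
  c5: stall  regs: r0:7,r1:1,r2:3,r3:Add1,r4:Add2,r5:7
  c6: CDB Add1=8; issue SUB r2<-Add1  regs: r0:7,r1:1,r2:Add1,r3:8,r4:Add2,r5:7

STATUS = VALUE 8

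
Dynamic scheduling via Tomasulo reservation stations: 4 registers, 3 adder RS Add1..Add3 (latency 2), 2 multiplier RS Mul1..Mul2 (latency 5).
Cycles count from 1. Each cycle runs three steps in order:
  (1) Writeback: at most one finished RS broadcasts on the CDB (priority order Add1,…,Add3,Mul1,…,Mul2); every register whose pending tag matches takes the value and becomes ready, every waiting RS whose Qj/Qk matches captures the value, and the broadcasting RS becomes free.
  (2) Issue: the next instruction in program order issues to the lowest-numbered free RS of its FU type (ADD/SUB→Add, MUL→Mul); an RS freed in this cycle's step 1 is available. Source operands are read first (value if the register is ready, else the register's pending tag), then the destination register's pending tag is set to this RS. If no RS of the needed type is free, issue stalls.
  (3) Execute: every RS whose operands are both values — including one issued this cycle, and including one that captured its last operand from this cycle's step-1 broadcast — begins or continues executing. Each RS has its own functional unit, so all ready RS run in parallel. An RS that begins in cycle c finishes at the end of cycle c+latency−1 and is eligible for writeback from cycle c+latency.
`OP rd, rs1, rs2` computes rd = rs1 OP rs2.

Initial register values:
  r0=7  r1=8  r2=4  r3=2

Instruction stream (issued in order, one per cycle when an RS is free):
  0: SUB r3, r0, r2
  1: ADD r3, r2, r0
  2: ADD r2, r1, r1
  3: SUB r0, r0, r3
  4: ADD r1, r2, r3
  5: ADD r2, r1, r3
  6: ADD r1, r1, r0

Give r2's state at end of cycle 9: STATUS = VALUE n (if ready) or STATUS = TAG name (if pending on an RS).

STATUS = TAG Add2

cycle 1: issue SUB r3<-Add1 // r0:7,r1:8,r2:4,r3:Add1
cycle 2: issue ADD r3<-Add2 // r0:7,r1:8,r2:4,r3:Add2
cycle 3: CDB Add1=3; issue ADD r2<-Add1 // r0:7,r1:8,r2:Add1,r3:Add2
cycle 4: CDB Add2=11; issue SUB r0<-Add2 // r0:Add2,r1:8,r2:Add1,r3:11
cycle 5: CDB Add1=16; issue ADD r1<-Add1 // r0:Add2,r1:Add1,r2:16,r3:11
cycle 6: CDB Add2=-4; issue ADD r2<-Add2 // r0:-4,r1:Add1,r2:Add2,r3:11
cycle 7: CDB Add1=27; issue ADD r1<-Add1 // r0:-4,r1:Add1,r2:Add2,r3:11
cycle 8: - // r0:-4,r1:Add1,r2:Add2,r3:11
cycle 9: CDB Add1=23 // r0:-4,r1:23,r2:Add2,r3:11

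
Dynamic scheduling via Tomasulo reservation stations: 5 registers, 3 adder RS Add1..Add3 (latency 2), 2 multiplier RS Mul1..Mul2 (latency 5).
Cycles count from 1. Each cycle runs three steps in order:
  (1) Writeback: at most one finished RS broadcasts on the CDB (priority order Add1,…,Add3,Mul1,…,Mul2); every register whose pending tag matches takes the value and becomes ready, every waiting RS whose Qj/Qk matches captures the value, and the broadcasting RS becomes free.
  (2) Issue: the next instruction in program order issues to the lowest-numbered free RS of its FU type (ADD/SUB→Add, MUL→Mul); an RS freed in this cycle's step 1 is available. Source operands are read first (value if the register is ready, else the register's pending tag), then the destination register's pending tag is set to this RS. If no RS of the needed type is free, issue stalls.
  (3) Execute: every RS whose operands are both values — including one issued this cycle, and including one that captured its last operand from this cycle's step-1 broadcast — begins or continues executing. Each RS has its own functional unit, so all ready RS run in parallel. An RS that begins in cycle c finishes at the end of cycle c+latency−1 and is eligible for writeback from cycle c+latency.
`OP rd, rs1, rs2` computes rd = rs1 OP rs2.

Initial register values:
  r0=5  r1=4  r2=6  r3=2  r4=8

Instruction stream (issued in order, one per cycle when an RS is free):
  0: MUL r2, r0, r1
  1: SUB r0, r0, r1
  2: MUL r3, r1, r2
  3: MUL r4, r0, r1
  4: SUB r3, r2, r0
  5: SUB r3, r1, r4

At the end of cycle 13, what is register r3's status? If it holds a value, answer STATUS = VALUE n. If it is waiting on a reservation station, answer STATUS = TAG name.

STATUS = VALUE 0

c1: issue MUL r2<-Mul1 | r0:5,r1:4,r2:Mul1,r3:2,r4:8
c2: issue SUB r0<-Add1 | r0:Add1,r1:4,r2:Mul1,r3:2,r4:8
c3: issue MUL r3<-Mul2 | r0:Add1,r1:4,r2:Mul1,r3:Mul2,r4:8
c4: CDB Add1=1; stall | r0:1,r1:4,r2:Mul1,r3:Mul2,r4:8
c5: stall | r0:1,r1:4,r2:Mul1,r3:Mul2,r4:8
c6: CDB Mul1=20; issue MUL r4<-Mul1 | r0:1,r1:4,r2:20,r3:Mul2,r4:Mul1
c7: issue SUB r3<-Add1 | r0:1,r1:4,r2:20,r3:Add1,r4:Mul1
c8: issue SUB r3<-Add2 | r0:1,r1:4,r2:20,r3:Add2,r4:Mul1
c9: CDB Add1=19 | r0:1,r1:4,r2:20,r3:Add2,r4:Mul1
c10: - | r0:1,r1:4,r2:20,r3:Add2,r4:Mul1
c11: CDB Mul1=4 | r0:1,r1:4,r2:20,r3:Add2,r4:4
c12: CDB Mul2=80 | r0:1,r1:4,r2:20,r3:Add2,r4:4
c13: CDB Add2=0 | r0:1,r1:4,r2:20,r3:0,r4:4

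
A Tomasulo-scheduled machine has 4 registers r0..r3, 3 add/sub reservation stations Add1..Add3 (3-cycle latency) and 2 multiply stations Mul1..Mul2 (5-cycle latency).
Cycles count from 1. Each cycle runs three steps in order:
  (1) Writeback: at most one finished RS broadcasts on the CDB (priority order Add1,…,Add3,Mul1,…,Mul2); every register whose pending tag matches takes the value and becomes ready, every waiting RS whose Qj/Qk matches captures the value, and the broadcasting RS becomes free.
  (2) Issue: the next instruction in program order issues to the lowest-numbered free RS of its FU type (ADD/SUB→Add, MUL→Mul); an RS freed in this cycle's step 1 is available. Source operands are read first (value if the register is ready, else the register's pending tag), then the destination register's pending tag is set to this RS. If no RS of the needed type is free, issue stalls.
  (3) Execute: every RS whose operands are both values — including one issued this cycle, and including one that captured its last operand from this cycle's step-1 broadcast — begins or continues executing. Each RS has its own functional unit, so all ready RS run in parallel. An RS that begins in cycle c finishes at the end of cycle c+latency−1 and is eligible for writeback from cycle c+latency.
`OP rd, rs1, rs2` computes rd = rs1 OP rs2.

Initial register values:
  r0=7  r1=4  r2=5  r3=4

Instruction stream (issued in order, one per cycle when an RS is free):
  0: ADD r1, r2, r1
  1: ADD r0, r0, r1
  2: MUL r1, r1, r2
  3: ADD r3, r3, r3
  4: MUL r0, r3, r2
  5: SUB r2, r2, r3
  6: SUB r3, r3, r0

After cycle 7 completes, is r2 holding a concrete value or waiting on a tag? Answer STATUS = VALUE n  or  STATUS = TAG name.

STATUS = TAG Add3

cycle 1: issue ADD r1<-Add1 // r0:7,r1:Add1,r2:5,r3:4
cycle 2: issue ADD r0<-Add2 // r0:Add2,r1:Add1,r2:5,r3:4
cycle 3: issue MUL r1<-Mul1 // r0:Add2,r1:Mul1,r2:5,r3:4
cycle 4: CDB Add1=9; issue ADD r3<-Add1 // r0:Add2,r1:Mul1,r2:5,r3:Add1
cycle 5: issue MUL r0<-Mul2 // r0:Mul2,r1:Mul1,r2:5,r3:Add1
cycle 6: issue SUB r2<-Add3 // r0:Mul2,r1:Mul1,r2:Add3,r3:Add1
cycle 7: CDB Add1=8; issue SUB r3<-Add1 // r0:Mul2,r1:Mul1,r2:Add3,r3:Add1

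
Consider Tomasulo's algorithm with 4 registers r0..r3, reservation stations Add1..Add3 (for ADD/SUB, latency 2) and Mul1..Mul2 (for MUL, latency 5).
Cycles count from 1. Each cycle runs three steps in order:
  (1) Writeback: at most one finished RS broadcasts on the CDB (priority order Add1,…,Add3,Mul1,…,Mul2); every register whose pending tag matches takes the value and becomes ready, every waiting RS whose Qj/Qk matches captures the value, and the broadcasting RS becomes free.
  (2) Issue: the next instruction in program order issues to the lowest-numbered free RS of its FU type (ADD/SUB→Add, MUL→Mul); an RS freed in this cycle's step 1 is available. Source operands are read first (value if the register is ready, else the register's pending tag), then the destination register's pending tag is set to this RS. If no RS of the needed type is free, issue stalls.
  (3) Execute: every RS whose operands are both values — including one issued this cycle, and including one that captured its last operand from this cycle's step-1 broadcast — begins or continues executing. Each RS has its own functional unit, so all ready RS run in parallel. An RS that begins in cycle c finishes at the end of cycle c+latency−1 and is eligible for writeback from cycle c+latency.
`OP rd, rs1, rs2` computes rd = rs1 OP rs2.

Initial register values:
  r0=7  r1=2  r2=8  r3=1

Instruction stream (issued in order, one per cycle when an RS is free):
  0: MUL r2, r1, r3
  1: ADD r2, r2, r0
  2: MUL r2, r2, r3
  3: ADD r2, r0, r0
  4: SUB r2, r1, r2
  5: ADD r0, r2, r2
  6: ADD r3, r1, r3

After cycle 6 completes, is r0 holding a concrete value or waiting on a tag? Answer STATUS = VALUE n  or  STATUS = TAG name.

STATUS = TAG Add2

c1: issue MUL r2<-Mul1 | r0:7,r1:2,r2:Mul1,r3:1
c2: issue ADD r2<-Add1 | r0:7,r1:2,r2:Add1,r3:1
c3: issue MUL r2<-Mul2 | r0:7,r1:2,r2:Mul2,r3:1
c4: issue ADD r2<-Add2 | r0:7,r1:2,r2:Add2,r3:1
c5: issue SUB r2<-Add3 | r0:7,r1:2,r2:Add3,r3:1
c6: CDB Add2=14; issue ADD r0<-Add2 | r0:Add2,r1:2,r2:Add3,r3:1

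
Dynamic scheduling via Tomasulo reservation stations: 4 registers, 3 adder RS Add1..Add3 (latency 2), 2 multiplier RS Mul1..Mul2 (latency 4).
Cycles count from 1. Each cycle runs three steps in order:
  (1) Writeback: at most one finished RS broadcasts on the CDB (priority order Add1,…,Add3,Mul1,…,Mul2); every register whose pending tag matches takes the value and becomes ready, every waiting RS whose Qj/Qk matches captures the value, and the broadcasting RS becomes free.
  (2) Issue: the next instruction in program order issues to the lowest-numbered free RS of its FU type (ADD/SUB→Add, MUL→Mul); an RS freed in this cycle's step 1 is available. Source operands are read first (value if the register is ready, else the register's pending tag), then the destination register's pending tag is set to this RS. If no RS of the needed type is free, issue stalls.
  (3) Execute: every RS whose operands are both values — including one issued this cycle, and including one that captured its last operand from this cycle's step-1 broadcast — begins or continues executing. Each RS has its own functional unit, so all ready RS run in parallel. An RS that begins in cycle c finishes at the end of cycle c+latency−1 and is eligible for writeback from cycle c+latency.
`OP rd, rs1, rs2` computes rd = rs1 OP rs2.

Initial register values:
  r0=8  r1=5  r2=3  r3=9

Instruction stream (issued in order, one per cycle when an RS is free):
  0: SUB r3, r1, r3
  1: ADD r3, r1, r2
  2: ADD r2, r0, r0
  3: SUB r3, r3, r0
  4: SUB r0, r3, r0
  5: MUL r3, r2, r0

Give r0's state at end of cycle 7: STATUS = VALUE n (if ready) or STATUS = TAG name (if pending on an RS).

STATUS = TAG Add1

cycle 1: issue SUB r3<-Add1 // r0:8,r1:5,r2:3,r3:Add1
cycle 2: issue ADD r3<-Add2 // r0:8,r1:5,r2:3,r3:Add2
cycle 3: CDB Add1=-4; issue ADD r2<-Add1 // r0:8,r1:5,r2:Add1,r3:Add2
cycle 4: CDB Add2=8; issue SUB r3<-Add2 // r0:8,r1:5,r2:Add1,r3:Add2
cycle 5: CDB Add1=16; issue SUB r0<-Add1 // r0:Add1,r1:5,r2:16,r3:Add2
cycle 6: CDB Add2=0; issue MUL r3<-Mul1 // r0:Add1,r1:5,r2:16,r3:Mul1
cycle 7: - // r0:Add1,r1:5,r2:16,r3:Mul1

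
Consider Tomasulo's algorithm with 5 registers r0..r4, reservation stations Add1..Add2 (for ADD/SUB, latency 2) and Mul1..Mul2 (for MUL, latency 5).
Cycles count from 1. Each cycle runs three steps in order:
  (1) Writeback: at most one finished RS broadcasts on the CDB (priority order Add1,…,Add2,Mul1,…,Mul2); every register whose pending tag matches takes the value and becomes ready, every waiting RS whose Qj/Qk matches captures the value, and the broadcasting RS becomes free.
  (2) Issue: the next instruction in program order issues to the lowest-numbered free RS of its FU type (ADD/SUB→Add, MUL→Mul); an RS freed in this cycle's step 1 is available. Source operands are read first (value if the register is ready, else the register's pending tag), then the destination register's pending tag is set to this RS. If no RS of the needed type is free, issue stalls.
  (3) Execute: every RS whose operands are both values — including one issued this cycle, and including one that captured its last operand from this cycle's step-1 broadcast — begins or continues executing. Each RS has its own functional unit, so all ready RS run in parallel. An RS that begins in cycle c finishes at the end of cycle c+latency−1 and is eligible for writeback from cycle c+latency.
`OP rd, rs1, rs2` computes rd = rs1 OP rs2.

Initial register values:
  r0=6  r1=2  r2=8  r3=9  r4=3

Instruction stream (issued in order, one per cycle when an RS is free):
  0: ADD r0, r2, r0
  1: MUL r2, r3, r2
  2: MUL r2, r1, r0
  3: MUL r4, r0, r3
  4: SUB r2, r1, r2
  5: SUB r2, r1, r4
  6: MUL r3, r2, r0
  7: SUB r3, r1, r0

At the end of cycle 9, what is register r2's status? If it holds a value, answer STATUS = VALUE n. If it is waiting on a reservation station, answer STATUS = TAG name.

STATUS = TAG Add2

  c1: issue ADD r0<-Add1  regs: r0:Add1,r1:2,r2:8,r3:9,r4:3
  c2: issue MUL r2<-Mul1  regs: r0:Add1,r1:2,r2:Mul1,r3:9,r4:3
  c3: CDB Add1=14; issue MUL r2<-Mul2  regs: r0:14,r1:2,r2:Mul2,r3:9,r4:3
  c4: stall  regs: r0:14,r1:2,r2:Mul2,r3:9,r4:3
  c5: stall  regs: r0:14,r1:2,r2:Mul2,r3:9,r4:3
  c6: stall  regs: r0:14,r1:2,r2:Mul2,r3:9,r4:3
  c7: CDB Mul1=72; issue MUL r4<-Mul1  regs: r0:14,r1:2,r2:Mul2,r3:9,r4:Mul1
  c8: CDB Mul2=28; issue SUB r2<-Add1  regs: r0:14,r1:2,r2:Add1,r3:9,r4:Mul1
  c9: issue SUB r2<-Add2  regs: r0:14,r1:2,r2:Add2,r3:9,r4:Mul1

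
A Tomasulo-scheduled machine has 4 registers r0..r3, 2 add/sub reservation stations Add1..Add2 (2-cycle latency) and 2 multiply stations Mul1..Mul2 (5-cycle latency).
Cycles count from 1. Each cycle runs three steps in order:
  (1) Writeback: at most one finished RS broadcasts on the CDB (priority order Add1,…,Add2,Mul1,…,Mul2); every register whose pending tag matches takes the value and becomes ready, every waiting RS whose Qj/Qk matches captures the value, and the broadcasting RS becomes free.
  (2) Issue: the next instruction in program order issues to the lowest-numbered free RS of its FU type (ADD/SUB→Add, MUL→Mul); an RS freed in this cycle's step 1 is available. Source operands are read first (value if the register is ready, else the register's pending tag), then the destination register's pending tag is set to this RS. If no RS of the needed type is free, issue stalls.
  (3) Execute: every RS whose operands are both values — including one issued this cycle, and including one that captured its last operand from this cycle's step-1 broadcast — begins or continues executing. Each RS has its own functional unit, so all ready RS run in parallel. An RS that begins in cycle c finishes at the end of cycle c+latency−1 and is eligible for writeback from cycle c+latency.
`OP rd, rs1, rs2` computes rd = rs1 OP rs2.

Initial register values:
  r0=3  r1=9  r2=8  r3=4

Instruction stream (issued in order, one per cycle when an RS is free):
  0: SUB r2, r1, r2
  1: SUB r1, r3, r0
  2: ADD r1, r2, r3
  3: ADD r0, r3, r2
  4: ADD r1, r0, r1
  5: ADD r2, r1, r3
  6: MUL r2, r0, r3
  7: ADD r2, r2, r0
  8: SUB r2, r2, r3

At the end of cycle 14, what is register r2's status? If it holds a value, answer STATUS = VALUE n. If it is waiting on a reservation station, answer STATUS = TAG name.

STATUS = TAG Add2

  c1: issue SUB r2<-Add1  regs: r0:3,r1:9,r2:Add1,r3:4
  c2: issue SUB r1<-Add2  regs: r0:3,r1:Add2,r2:Add1,r3:4
  c3: CDB Add1=1; issue ADD r1<-Add1  regs: r0:3,r1:Add1,r2:1,r3:4
  c4: CDB Add2=1; issue ADD r0<-Add2  regs: r0:Add2,r1:Add1,r2:1,r3:4
  c5: CDB Add1=5; issue ADD r1<-Add1  regs: r0:Add2,r1:Add1,r2:1,r3:4
  c6: CDB Add2=5; issue ADD r2<-Add2  regs: r0:5,r1:Add1,r2:Add2,r3:4
  c7: issue MUL r2<-Mul1  regs: r0:5,r1:Add1,r2:Mul1,r3:4
  c8: CDB Add1=10; issue ADD r2<-Add1  regs: r0:5,r1:10,r2:Add1,r3:4
  c9: stall  regs: r0:5,r1:10,r2:Add1,r3:4
  c10: CDB Add2=14; issue SUB r2<-Add2  regs: r0:5,r1:10,r2:Add2,r3:4
  c11: -  regs: r0:5,r1:10,r2:Add2,r3:4
  c12: CDB Mul1=20  regs: r0:5,r1:10,r2:Add2,r3:4
  c13: -  regs: r0:5,r1:10,r2:Add2,r3:4
  c14: CDB Add1=25  regs: r0:5,r1:10,r2:Add2,r3:4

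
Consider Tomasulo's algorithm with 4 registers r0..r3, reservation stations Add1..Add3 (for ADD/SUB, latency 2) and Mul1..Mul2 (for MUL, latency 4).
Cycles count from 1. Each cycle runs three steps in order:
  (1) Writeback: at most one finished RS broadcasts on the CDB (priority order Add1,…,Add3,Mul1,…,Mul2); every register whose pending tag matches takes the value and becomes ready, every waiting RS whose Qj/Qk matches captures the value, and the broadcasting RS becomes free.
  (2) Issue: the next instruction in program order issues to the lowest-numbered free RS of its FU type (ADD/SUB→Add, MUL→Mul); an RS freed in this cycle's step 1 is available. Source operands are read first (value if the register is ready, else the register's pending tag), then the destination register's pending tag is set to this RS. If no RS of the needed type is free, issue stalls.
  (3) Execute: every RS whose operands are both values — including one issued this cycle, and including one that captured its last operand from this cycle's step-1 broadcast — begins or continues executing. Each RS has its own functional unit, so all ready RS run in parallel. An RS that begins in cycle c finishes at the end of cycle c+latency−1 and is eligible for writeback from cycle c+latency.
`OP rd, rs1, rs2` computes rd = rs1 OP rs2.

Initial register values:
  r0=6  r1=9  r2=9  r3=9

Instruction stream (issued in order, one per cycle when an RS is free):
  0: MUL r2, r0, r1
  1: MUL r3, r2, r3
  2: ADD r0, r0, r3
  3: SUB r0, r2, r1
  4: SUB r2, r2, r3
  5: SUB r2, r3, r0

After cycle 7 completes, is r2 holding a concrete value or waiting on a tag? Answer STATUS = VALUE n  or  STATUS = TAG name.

  c1: issue MUL r2<-Mul1  regs: r0:6,r1:9,r2:Mul1,r3:9
  c2: issue MUL r3<-Mul2  regs: r0:6,r1:9,r2:Mul1,r3:Mul2
  c3: issue ADD r0<-Add1  regs: r0:Add1,r1:9,r2:Mul1,r3:Mul2
  c4: issue SUB r0<-Add2  regs: r0:Add2,r1:9,r2:Mul1,r3:Mul2
  c5: CDB Mul1=54; issue SUB r2<-Add3  regs: r0:Add2,r1:9,r2:Add3,r3:Mul2
  c6: stall  regs: r0:Add2,r1:9,r2:Add3,r3:Mul2
  c7: CDB Add2=45; issue SUB r2<-Add2  regs: r0:45,r1:9,r2:Add2,r3:Mul2

STATUS = TAG Add2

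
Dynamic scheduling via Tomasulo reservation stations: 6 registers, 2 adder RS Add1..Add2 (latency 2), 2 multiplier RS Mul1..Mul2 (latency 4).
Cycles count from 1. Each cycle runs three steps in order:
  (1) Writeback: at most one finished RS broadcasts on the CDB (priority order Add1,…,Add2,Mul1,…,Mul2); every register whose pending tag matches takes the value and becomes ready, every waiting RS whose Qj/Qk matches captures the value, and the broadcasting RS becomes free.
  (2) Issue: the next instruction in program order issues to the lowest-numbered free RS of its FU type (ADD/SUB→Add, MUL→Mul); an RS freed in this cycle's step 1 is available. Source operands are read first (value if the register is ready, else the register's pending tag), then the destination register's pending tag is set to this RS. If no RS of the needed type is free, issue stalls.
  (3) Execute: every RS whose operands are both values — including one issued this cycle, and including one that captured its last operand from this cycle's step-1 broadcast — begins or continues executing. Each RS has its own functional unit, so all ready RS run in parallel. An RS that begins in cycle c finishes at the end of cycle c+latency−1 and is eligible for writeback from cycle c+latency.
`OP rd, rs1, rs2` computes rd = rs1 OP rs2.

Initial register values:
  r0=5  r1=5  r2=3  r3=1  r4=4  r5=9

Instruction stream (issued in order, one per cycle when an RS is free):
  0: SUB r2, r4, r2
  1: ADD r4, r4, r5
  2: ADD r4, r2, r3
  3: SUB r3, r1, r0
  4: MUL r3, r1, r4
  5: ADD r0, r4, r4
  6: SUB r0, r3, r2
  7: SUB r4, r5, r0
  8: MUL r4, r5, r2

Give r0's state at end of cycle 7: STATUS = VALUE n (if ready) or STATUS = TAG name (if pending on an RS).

  c1: issue SUB r2<-Add1  regs: r0:5,r1:5,r2:Add1,r3:1,r4:4,r5:9
  c2: issue ADD r4<-Add2  regs: r0:5,r1:5,r2:Add1,r3:1,r4:Add2,r5:9
  c3: CDB Add1=1; issue ADD r4<-Add1  regs: r0:5,r1:5,r2:1,r3:1,r4:Add1,r5:9
  c4: CDB Add2=13; issue SUB r3<-Add2  regs: r0:5,r1:5,r2:1,r3:Add2,r4:Add1,r5:9
  c5: CDB Add1=2; issue MUL r3<-Mul1  regs: r0:5,r1:5,r2:1,r3:Mul1,r4:2,r5:9
  c6: CDB Add2=0; issue ADD r0<-Add1  regs: r0:Add1,r1:5,r2:1,r3:Mul1,r4:2,r5:9
  c7: issue SUB r0<-Add2  regs: r0:Add2,r1:5,r2:1,r3:Mul1,r4:2,r5:9

STATUS = TAG Add2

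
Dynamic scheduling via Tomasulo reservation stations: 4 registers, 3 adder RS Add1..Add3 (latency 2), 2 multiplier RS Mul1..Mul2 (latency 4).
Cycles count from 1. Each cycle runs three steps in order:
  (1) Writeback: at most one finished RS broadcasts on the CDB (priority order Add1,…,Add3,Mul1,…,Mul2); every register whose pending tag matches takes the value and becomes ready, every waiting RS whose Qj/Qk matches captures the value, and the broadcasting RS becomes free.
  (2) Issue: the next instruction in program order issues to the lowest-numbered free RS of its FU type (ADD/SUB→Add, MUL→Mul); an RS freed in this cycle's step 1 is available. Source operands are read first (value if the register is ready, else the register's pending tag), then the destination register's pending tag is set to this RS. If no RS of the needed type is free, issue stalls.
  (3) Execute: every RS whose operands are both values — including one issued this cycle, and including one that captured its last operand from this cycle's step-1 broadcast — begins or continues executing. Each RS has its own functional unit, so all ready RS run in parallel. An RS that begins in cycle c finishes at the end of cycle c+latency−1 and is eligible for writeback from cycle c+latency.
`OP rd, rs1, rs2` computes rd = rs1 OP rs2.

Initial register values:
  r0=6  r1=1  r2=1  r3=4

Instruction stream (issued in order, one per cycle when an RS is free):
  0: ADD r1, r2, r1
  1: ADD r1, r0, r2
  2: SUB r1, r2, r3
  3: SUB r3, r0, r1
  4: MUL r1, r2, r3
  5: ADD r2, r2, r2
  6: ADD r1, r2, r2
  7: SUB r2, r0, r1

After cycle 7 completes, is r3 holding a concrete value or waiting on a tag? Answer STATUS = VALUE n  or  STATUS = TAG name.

STATUS = VALUE 9

cycle 1: issue ADD r1<-Add1 // r0:6,r1:Add1,r2:1,r3:4
cycle 2: issue ADD r1<-Add2 // r0:6,r1:Add2,r2:1,r3:4
cycle 3: CDB Add1=2; issue SUB r1<-Add1 // r0:6,r1:Add1,r2:1,r3:4
cycle 4: CDB Add2=7; issue SUB r3<-Add2 // r0:6,r1:Add1,r2:1,r3:Add2
cycle 5: CDB Add1=-3; issue MUL r1<-Mul1 // r0:6,r1:Mul1,r2:1,r3:Add2
cycle 6: issue ADD r2<-Add1 // r0:6,r1:Mul1,r2:Add1,r3:Add2
cycle 7: CDB Add2=9; issue ADD r1<-Add2 // r0:6,r1:Add2,r2:Add1,r3:9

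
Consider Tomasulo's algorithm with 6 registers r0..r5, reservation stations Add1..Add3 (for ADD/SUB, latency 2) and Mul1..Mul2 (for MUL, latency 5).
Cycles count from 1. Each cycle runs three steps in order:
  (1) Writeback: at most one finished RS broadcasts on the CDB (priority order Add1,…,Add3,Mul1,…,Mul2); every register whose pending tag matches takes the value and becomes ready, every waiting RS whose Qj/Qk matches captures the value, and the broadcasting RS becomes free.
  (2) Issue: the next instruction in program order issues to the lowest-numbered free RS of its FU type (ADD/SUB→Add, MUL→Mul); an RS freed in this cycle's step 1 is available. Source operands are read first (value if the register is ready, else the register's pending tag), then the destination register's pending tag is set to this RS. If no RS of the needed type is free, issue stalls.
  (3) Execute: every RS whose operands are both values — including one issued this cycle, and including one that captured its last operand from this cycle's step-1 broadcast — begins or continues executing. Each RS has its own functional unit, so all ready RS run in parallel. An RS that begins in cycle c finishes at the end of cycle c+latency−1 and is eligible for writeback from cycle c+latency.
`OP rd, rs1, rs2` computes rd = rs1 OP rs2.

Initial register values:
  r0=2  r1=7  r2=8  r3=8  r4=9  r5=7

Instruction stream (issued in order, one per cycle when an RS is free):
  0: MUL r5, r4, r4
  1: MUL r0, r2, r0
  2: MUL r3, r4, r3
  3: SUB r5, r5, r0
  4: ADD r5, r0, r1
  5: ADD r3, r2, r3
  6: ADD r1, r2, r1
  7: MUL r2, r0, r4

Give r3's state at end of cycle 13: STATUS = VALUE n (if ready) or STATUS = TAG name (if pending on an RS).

STATUS = VALUE 80

  c1: issue MUL r5<-Mul1  regs: r0:2,r1:7,r2:8,r3:8,r4:9,r5:Mul1
  c2: issue MUL r0<-Mul2  regs: r0:Mul2,r1:7,r2:8,r3:8,r4:9,r5:Mul1
  c3: stall  regs: r0:Mul2,r1:7,r2:8,r3:8,r4:9,r5:Mul1
  c4: stall  regs: r0:Mul2,r1:7,r2:8,r3:8,r4:9,r5:Mul1
  c5: stall  regs: r0:Mul2,r1:7,r2:8,r3:8,r4:9,r5:Mul1
  c6: CDB Mul1=81; issue MUL r3<-Mul1  regs: r0:Mul2,r1:7,r2:8,r3:Mul1,r4:9,r5:81
  c7: CDB Mul2=16; issue SUB r5<-Add1  regs: r0:16,r1:7,r2:8,r3:Mul1,r4:9,r5:Add1
  c8: issue ADD r5<-Add2  regs: r0:16,r1:7,r2:8,r3:Mul1,r4:9,r5:Add2
  c9: CDB Add1=65; issue ADD r3<-Add1  regs: r0:16,r1:7,r2:8,r3:Add1,r4:9,r5:Add2
  c10: CDB Add2=23; issue ADD r1<-Add2  regs: r0:16,r1:Add2,r2:8,r3:Add1,r4:9,r5:23
  c11: CDB Mul1=72; issue MUL r2<-Mul1  regs: r0:16,r1:Add2,r2:Mul1,r3:Add1,r4:9,r5:23
  c12: CDB Add2=15  regs: r0:16,r1:15,r2:Mul1,r3:Add1,r4:9,r5:23
  c13: CDB Add1=80  regs: r0:16,r1:15,r2:Mul1,r3:80,r4:9,r5:23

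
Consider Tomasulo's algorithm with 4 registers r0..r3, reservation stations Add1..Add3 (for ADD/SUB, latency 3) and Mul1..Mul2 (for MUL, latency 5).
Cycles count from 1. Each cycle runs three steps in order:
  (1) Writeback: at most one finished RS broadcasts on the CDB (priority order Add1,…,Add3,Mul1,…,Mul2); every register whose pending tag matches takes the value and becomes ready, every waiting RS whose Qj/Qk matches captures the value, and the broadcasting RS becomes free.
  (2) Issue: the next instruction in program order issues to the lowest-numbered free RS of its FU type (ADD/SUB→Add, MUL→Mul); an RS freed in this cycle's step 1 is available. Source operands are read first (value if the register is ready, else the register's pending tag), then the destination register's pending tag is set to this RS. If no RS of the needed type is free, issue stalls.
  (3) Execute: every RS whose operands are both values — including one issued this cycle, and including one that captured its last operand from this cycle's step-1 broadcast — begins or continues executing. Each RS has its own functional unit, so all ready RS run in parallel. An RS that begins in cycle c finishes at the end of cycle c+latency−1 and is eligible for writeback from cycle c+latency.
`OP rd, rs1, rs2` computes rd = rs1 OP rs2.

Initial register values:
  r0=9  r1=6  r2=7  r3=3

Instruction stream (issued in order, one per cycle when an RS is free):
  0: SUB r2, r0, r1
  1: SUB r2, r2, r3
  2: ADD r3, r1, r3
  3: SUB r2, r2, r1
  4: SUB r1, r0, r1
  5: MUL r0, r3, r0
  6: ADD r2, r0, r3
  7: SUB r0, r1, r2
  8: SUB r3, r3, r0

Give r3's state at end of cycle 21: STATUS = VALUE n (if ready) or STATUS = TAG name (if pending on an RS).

c1: issue SUB r2<-Add1 | r0:9,r1:6,r2:Add1,r3:3
c2: issue SUB r2<-Add2 | r0:9,r1:6,r2:Add2,r3:3
c3: issue ADD r3<-Add3 | r0:9,r1:6,r2:Add2,r3:Add3
c4: CDB Add1=3; issue SUB r2<-Add1 | r0:9,r1:6,r2:Add1,r3:Add3
c5: stall | r0:9,r1:6,r2:Add1,r3:Add3
c6: CDB Add3=9; issue SUB r1<-Add3 | r0:9,r1:Add3,r2:Add1,r3:9
c7: CDB Add2=0; issue MUL r0<-Mul1 | r0:Mul1,r1:Add3,r2:Add1,r3:9
c8: issue ADD r2<-Add2 | r0:Mul1,r1:Add3,r2:Add2,r3:9
c9: CDB Add3=3; issue SUB r0<-Add3 | r0:Add3,r1:3,r2:Add2,r3:9
c10: CDB Add1=-6; issue SUB r3<-Add1 | r0:Add3,r1:3,r2:Add2,r3:Add1
c11: - | r0:Add3,r1:3,r2:Add2,r3:Add1
c12: CDB Mul1=81 | r0:Add3,r1:3,r2:Add2,r3:Add1
c13: - | r0:Add3,r1:3,r2:Add2,r3:Add1
c14: - | r0:Add3,r1:3,r2:Add2,r3:Add1
c15: CDB Add2=90 | r0:Add3,r1:3,r2:90,r3:Add1
c16: - | r0:Add3,r1:3,r2:90,r3:Add1
c17: - | r0:Add3,r1:3,r2:90,r3:Add1
c18: CDB Add3=-87 | r0:-87,r1:3,r2:90,r3:Add1
c19: - | r0:-87,r1:3,r2:90,r3:Add1
c20: - | r0:-87,r1:3,r2:90,r3:Add1
c21: CDB Add1=96 | r0:-87,r1:3,r2:90,r3:96

STATUS = VALUE 96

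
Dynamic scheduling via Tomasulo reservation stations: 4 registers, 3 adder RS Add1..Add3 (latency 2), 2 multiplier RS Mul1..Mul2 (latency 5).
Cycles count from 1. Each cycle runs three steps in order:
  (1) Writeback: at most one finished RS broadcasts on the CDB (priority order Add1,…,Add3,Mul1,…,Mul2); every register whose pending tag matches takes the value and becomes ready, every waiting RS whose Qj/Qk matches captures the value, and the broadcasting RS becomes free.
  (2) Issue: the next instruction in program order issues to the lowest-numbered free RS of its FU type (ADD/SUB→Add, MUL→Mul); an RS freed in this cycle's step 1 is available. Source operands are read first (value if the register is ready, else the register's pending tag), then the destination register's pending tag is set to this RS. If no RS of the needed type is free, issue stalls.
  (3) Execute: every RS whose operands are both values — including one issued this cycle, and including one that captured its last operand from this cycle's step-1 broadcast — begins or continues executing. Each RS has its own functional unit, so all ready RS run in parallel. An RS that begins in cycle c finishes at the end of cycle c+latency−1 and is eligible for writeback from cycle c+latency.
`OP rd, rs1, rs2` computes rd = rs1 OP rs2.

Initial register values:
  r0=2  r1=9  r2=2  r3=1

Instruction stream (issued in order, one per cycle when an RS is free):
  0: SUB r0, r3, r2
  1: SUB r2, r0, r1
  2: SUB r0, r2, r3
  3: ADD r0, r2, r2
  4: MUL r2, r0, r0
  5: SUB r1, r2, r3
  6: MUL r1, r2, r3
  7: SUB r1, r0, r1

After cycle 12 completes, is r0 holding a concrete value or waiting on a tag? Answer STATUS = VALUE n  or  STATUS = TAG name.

  c1: issue SUB r0<-Add1  regs: r0:Add1,r1:9,r2:2,r3:1
  c2: issue SUB r2<-Add2  regs: r0:Add1,r1:9,r2:Add2,r3:1
  c3: CDB Add1=-1; issue SUB r0<-Add1  regs: r0:Add1,r1:9,r2:Add2,r3:1
  c4: issue ADD r0<-Add3  regs: r0:Add3,r1:9,r2:Add2,r3:1
  c5: CDB Add2=-10; issue MUL r2<-Mul1  regs: r0:Add3,r1:9,r2:Mul1,r3:1
  c6: issue SUB r1<-Add2  regs: r0:Add3,r1:Add2,r2:Mul1,r3:1
  c7: CDB Add1=-11; issue MUL r1<-Mul2  regs: r0:Add3,r1:Mul2,r2:Mul1,r3:1
  c8: CDB Add3=-20; issue SUB r1<-Add1  regs: r0:-20,r1:Add1,r2:Mul1,r3:1
  c9: -  regs: r0:-20,r1:Add1,r2:Mul1,r3:1
  c10: -  regs: r0:-20,r1:Add1,r2:Mul1,r3:1
  c11: -  regs: r0:-20,r1:Add1,r2:Mul1,r3:1
  c12: -  regs: r0:-20,r1:Add1,r2:Mul1,r3:1

STATUS = VALUE -20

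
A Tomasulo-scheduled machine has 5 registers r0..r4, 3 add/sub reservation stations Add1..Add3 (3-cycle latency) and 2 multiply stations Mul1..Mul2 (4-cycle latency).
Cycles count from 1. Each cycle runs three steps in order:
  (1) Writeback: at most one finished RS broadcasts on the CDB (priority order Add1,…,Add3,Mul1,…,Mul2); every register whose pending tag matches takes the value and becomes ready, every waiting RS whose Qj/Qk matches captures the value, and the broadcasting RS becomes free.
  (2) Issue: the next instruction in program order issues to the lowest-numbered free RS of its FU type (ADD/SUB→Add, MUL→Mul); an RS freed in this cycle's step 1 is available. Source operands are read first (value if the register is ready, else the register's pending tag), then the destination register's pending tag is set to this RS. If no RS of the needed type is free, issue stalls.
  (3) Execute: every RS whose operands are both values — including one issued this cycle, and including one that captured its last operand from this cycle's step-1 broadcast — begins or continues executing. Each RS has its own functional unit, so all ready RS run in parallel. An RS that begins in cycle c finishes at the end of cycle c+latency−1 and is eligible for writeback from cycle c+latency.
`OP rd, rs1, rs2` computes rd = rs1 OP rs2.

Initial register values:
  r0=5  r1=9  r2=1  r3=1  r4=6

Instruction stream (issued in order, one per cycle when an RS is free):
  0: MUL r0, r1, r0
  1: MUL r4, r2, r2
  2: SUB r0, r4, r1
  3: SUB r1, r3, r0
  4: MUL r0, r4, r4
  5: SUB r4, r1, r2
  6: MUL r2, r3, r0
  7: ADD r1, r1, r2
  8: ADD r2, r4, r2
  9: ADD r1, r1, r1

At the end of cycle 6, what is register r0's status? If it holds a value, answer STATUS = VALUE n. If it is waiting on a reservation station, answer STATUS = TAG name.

STATUS = TAG Mul1

cycle 1: issue MUL r0<-Mul1 // r0:Mul1,r1:9,r2:1,r3:1,r4:6
cycle 2: issue MUL r4<-Mul2 // r0:Mul1,r1:9,r2:1,r3:1,r4:Mul2
cycle 3: issue SUB r0<-Add1 // r0:Add1,r1:9,r2:1,r3:1,r4:Mul2
cycle 4: issue SUB r1<-Add2 // r0:Add1,r1:Add2,r2:1,r3:1,r4:Mul2
cycle 5: CDB Mul1=45; issue MUL r0<-Mul1 // r0:Mul1,r1:Add2,r2:1,r3:1,r4:Mul2
cycle 6: CDB Mul2=1; issue SUB r4<-Add3 // r0:Mul1,r1:Add2,r2:1,r3:1,r4:Add3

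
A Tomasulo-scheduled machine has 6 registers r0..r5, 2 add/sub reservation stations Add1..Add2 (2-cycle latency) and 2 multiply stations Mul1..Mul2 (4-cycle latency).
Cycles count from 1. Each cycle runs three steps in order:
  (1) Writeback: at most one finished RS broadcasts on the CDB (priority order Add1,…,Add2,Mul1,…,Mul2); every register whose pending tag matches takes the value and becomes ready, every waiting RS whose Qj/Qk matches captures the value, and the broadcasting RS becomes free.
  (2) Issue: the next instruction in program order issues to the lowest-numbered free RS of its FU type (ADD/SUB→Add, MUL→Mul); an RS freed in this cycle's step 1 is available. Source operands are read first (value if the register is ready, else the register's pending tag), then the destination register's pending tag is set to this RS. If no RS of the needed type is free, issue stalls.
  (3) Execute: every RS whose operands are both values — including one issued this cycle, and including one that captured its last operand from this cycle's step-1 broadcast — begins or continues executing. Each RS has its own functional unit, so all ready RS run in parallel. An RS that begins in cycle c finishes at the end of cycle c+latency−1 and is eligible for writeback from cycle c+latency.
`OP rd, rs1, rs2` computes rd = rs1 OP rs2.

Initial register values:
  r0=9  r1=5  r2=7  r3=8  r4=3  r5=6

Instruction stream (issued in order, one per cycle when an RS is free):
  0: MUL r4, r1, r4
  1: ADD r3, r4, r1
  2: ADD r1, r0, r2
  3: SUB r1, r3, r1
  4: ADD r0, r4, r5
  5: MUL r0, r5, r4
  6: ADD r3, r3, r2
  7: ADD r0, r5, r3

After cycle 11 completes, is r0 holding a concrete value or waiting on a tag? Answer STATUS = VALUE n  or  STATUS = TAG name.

STATUS = TAG Add2

c1: issue MUL r4<-Mul1 | r0:9,r1:5,r2:7,r3:8,r4:Mul1,r5:6
c2: issue ADD r3<-Add1 | r0:9,r1:5,r2:7,r3:Add1,r4:Mul1,r5:6
c3: issue ADD r1<-Add2 | r0:9,r1:Add2,r2:7,r3:Add1,r4:Mul1,r5:6
c4: stall | r0:9,r1:Add2,r2:7,r3:Add1,r4:Mul1,r5:6
c5: CDB Add2=16; issue SUB r1<-Add2 | r0:9,r1:Add2,r2:7,r3:Add1,r4:Mul1,r5:6
c6: CDB Mul1=15; stall | r0:9,r1:Add2,r2:7,r3:Add1,r4:15,r5:6
c7: stall | r0:9,r1:Add2,r2:7,r3:Add1,r4:15,r5:6
c8: CDB Add1=20; issue ADD r0<-Add1 | r0:Add1,r1:Add2,r2:7,r3:20,r4:15,r5:6
c9: issue MUL r0<-Mul1 | r0:Mul1,r1:Add2,r2:7,r3:20,r4:15,r5:6
c10: CDB Add1=21; issue ADD r3<-Add1 | r0:Mul1,r1:Add2,r2:7,r3:Add1,r4:15,r5:6
c11: CDB Add2=4; issue ADD r0<-Add2 | r0:Add2,r1:4,r2:7,r3:Add1,r4:15,r5:6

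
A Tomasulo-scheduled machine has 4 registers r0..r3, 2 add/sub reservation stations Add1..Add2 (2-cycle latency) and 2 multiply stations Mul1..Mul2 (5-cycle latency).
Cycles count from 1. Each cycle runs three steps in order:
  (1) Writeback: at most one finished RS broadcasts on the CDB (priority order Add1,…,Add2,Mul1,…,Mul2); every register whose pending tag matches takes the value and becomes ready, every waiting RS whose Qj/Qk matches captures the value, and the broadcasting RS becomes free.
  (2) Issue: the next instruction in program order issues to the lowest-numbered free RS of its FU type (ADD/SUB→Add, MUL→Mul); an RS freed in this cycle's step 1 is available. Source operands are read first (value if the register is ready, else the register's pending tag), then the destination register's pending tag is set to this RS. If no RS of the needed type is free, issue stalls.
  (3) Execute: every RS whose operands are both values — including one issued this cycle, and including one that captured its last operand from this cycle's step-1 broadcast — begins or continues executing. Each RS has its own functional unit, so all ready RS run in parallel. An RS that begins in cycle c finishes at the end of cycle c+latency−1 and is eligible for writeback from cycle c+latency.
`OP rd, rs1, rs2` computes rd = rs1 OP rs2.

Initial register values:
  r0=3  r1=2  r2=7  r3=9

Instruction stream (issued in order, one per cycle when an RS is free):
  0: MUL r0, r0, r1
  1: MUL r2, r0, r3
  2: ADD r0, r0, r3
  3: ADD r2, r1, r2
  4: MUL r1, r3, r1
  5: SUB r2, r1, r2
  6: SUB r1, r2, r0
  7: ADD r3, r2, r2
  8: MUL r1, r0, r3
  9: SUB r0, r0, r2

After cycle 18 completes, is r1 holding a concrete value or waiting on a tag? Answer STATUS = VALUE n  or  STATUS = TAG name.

STATUS = TAG Mul1

  c1: issue MUL r0<-Mul1  regs: r0:Mul1,r1:2,r2:7,r3:9
  c2: issue MUL r2<-Mul2  regs: r0:Mul1,r1:2,r2:Mul2,r3:9
  c3: issue ADD r0<-Add1  regs: r0:Add1,r1:2,r2:Mul2,r3:9
  c4: issue ADD r2<-Add2  regs: r0:Add1,r1:2,r2:Add2,r3:9
  c5: stall  regs: r0:Add1,r1:2,r2:Add2,r3:9
  c6: CDB Mul1=6; issue MUL r1<-Mul1  regs: r0:Add1,r1:Mul1,r2:Add2,r3:9
  c7: stall  regs: r0:Add1,r1:Mul1,r2:Add2,r3:9
  c8: CDB Add1=15; issue SUB r2<-Add1  regs: r0:15,r1:Mul1,r2:Add1,r3:9
  c9: stall  regs: r0:15,r1:Mul1,r2:Add1,r3:9
  c10: stall  regs: r0:15,r1:Mul1,r2:Add1,r3:9
  c11: CDB Mul1=18; stall  regs: r0:15,r1:18,r2:Add1,r3:9
  c12: CDB Mul2=54; stall  regs: r0:15,r1:18,r2:Add1,r3:9
  c13: stall  regs: r0:15,r1:18,r2:Add1,r3:9
  c14: CDB Add2=56; issue SUB r1<-Add2  regs: r0:15,r1:Add2,r2:Add1,r3:9
  c15: stall  regs: r0:15,r1:Add2,r2:Add1,r3:9
  c16: CDB Add1=-38; issue ADD r3<-Add1  regs: r0:15,r1:Add2,r2:-38,r3:Add1
  c17: issue MUL r1<-Mul1  regs: r0:15,r1:Mul1,r2:-38,r3:Add1
  c18: CDB Add1=-76; issue SUB r0<-Add1  regs: r0:Add1,r1:Mul1,r2:-38,r3:-76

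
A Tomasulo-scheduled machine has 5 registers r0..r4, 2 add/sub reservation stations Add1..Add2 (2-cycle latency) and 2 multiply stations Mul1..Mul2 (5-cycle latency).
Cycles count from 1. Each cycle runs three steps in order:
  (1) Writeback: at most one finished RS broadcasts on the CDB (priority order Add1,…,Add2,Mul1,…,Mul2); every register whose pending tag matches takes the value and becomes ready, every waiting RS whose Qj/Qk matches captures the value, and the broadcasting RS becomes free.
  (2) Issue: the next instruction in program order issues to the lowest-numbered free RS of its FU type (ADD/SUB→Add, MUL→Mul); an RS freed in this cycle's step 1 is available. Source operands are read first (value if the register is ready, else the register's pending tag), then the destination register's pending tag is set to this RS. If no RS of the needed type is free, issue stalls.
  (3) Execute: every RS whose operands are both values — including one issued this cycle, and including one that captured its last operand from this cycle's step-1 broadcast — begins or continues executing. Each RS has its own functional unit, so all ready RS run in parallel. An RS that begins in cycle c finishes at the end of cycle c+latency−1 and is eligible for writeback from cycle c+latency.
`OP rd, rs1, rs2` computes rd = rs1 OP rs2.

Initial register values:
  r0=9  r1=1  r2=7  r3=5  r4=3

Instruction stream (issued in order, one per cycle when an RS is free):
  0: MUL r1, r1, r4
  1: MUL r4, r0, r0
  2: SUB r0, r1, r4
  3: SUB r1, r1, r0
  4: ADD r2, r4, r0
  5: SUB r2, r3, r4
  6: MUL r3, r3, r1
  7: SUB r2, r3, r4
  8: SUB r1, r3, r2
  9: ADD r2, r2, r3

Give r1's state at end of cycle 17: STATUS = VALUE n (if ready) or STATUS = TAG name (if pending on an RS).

  c1: issue MUL r1<-Mul1  regs: r0:9,r1:Mul1,r2:7,r3:5,r4:3
  c2: issue MUL r4<-Mul2  regs: r0:9,r1:Mul1,r2:7,r3:5,r4:Mul2
  c3: issue SUB r0<-Add1  regs: r0:Add1,r1:Mul1,r2:7,r3:5,r4:Mul2
  c4: issue SUB r1<-Add2  regs: r0:Add1,r1:Add2,r2:7,r3:5,r4:Mul2
  c5: stall  regs: r0:Add1,r1:Add2,r2:7,r3:5,r4:Mul2
  c6: CDB Mul1=3; stall  regs: r0:Add1,r1:Add2,r2:7,r3:5,r4:Mul2
  c7: CDB Mul2=81; stall  regs: r0:Add1,r1:Add2,r2:7,r3:5,r4:81
  c8: stall  regs: r0:Add1,r1:Add2,r2:7,r3:5,r4:81
  c9: CDB Add1=-78; issue ADD r2<-Add1  regs: r0:-78,r1:Add2,r2:Add1,r3:5,r4:81
  c10: stall  regs: r0:-78,r1:Add2,r2:Add1,r3:5,r4:81
  c11: CDB Add1=3; issue SUB r2<-Add1  regs: r0:-78,r1:Add2,r2:Add1,r3:5,r4:81
  c12: CDB Add2=81; issue MUL r3<-Mul1  regs: r0:-78,r1:81,r2:Add1,r3:Mul1,r4:81
  c13: CDB Add1=-76; issue SUB r2<-Add1  regs: r0:-78,r1:81,r2:Add1,r3:Mul1,r4:81
  c14: issue SUB r1<-Add2  regs: r0:-78,r1:Add2,r2:Add1,r3:Mul1,r4:81
  c15: stall  regs: r0:-78,r1:Add2,r2:Add1,r3:Mul1,r4:81
  c16: stall  regs: r0:-78,r1:Add2,r2:Add1,r3:Mul1,r4:81
  c17: CDB Mul1=405; stall  regs: r0:-78,r1:Add2,r2:Add1,r3:405,r4:81

STATUS = TAG Add2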